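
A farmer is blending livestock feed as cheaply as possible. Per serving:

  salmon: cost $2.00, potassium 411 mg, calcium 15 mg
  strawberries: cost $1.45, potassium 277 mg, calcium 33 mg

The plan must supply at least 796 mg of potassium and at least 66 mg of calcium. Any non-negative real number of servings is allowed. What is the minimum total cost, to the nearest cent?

$4.04

Check every corner: each single food scaled to meet both minima, and each pair solved so both constraints bind.
salmon only: max(796/411, 66/15) = 4.4 servings → $8.80.
strawberries only: max(796/277, 66/33) = 2.874 servings → $4.17.
salmon + strawberries with both tight: 0.8489 servings and 1.614 servings → $4.04.
Cheapest feasible corner: $4.04.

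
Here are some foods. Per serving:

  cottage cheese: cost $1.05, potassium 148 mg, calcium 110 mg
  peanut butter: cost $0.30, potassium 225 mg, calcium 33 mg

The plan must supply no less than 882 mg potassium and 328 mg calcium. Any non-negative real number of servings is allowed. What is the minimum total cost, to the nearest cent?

Minimising a linear cost over {potassium ≥ 882, calcium ≥ 328, servings ≥ 0} — the optimum is at a vertex, using one or two foods.
cottage cheese only: max(882/148, 328/110) = 5.959 servings → $6.26.
peanut butter only: max(882/225, 328/33) = 9.939 servings → $2.98.
cottage cheese + peanut butter with both tight: 2.25 servings and 2.44 servings → $3.09.
The minimum over all feasible corners is $2.98.

$2.98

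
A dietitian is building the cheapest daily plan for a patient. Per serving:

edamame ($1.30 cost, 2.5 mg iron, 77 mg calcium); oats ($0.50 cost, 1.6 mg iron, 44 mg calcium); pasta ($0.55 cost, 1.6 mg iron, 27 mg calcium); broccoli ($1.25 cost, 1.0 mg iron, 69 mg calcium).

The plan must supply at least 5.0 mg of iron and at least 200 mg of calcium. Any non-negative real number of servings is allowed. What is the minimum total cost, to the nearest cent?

$2.27

At the optimum either one food covers both requirements or two foods hit both targets exactly; no other combination can be cheaper.
edamame only: max(5.0/2.5, 200/77) = 2.597 servings → $3.38.
oats only: max(5.0/1.6, 200/44) = 4.545 servings → $2.27.
pasta only: max(5.0/1.6, 200/27) = 7.407 servings → $4.07.
broccoli only: max(5.0/1.0, 200/69) = 5 servings → $6.25.
edamame + oats: the both-tight solution has a negative serving — not a feasible corner.
edamame + pasta: the both-tight solution has a negative serving — not a feasible corner.
edamame + broccoli with both tight: 1.518 servings and 1.204 servings → $3.48.
oats + pasta: the both-tight solution has a negative serving — not a feasible corner.
oats + broccoli with both tight: 2.184 servings and 1.506 servings → $2.97.
pasta + broccoli with both tight: 1.739 servings and 2.218 servings → $3.73.
The minimum over all feasible corners is $2.27.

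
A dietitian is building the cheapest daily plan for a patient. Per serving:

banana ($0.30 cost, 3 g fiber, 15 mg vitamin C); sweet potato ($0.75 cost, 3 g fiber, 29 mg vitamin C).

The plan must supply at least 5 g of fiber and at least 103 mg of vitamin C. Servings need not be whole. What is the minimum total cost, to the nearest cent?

banana only: max(5/3, 103/15) = 6.867 servings → $2.06.
sweet potato only: max(5/3, 103/29) = 3.552 servings → $2.66.
banana + sweet potato: intersection lies outside the first quadrant.
So the least-cost plan costs $2.06.

$2.06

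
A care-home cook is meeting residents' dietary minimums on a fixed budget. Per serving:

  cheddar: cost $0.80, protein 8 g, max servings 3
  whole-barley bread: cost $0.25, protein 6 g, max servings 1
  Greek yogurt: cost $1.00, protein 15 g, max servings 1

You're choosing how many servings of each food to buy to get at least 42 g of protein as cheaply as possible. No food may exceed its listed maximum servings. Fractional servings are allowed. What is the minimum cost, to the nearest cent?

$3.35

Cost per g of protein: whole-barley bread $0.0417, Greek yogurt $0.0667, cheddar $0.1000.
Take 1 serving of whole-barley bread: +6.0 g protein for $0.25 (total $0.25, still need 36.0 g).
Take 1 serving of Greek yogurt: +15.0 g protein for $1.00 (total $1.25, still need 21.0 g).
Take 2.625 servings of cheddar: +21.0 g protein for $2.10 (total $3.35, still need 0.0 g).
Filling from the cheapest source first is optimal under one linear minimum: $3.35.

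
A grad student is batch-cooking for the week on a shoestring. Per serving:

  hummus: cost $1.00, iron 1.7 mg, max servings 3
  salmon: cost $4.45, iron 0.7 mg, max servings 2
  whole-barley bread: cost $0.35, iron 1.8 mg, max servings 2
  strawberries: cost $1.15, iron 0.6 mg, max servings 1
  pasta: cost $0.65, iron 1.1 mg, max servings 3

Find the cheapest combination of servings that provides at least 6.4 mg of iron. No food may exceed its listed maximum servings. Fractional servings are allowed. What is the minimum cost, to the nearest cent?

$2.35

Cost per mg of iron: whole-barley bread $0.1944, hummus $0.5882, pasta $0.5909, strawberries $1.9167, salmon $6.3571.
Take 2 servings of whole-barley bread: +3.6 mg iron for $0.70 (total $0.70, still need 2.8 mg).
Take 1.647 servings of hummus: +2.8 mg iron for $1.65 (total $2.35, still need 0.0 mg).
Greedy by cheapest-per-mg is optimal for a single linear constraint, so the minimum cost is $2.35.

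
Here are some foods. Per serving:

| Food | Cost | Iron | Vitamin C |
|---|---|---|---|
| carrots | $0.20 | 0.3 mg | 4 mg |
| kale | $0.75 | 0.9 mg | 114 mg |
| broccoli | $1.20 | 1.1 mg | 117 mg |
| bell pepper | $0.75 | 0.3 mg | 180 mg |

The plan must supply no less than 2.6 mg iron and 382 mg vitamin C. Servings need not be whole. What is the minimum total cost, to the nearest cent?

A basic optimal solution has at most two foods positive. Try each food alone and each pair with both targets met exactly.
carrots only: max(2.6/0.3, 382/4) = 95.5 servings → $19.10.
kale only: max(2.6/0.9, 382/114) = 3.351 servings → $2.51.
broccoli only: max(2.6/1.1, 382/117) = 3.265 servings → $3.92.
bell pepper only: max(2.6/0.3, 382/180) = 8.667 servings → $6.50.
carrots + kale: intersection lies outside the first quadrant.
carrots + broccoli: intersection lies outside the first quadrant.
carrots + bell pepper with both tight: 6.693 servings and 1.973 servings → $2.82.
kale + broccoli: the both-tight solution has a negative serving — not a feasible corner.
kale + bell pepper with both tight: 2.765 servings and 0.3709 servings → $2.35.
broccoli + bell pepper with both tight: 2.169 servings and 0.7121 servings → $3.14.
The minimum over all feasible corners is $2.35.

$2.35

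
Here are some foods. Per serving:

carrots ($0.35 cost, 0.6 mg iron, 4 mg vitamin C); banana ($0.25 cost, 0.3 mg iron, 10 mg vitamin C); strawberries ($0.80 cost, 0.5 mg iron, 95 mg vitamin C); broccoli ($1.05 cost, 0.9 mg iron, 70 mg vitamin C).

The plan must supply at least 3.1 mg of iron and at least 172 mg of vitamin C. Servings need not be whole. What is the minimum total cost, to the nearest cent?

carrots only: max(3.1/0.6, 172/4) = 43 servings → $15.05.
banana only: max(3.1/0.3, 172/10) = 17.2 servings → $4.30.
strawberries only: max(3.1/0.5, 172/95) = 6.2 servings → $4.96.
broccoli only: max(3.1/0.9, 172/70) = 3.444 servings → $3.62.
carrots + banana with both targets exact would need a negative amount; discard.
carrots + strawberries with both tight: 3.791 servings and 1.651 servings → $2.65.
carrots + broccoli with both tight: 1.62 servings and 2.365 servings → $3.05.
banana + strawberries with both tight: 8.872 servings and 0.8766 servings → $2.92.
banana + broccoli with both tight: 5.183 servings and 1.717 servings → $3.10.
strawberries + broccoli: the both-tight solution has a negative serving — not a feasible corner.
So the least-cost plan costs $2.65.

$2.65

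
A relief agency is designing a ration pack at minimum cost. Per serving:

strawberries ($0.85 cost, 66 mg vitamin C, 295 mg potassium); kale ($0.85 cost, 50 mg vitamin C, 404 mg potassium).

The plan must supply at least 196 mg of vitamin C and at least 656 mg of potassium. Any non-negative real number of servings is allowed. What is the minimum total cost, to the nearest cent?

For a min-cost LP with two ≥-constraints, a basic feasible solution has at most two positive variables.
strawberries only: max(196/66, 656/295) = 2.97 servings → $2.52.
kale only: max(196/50, 656/404) = 3.92 servings → $3.33.
strawberries + kale: intersection lies outside the first quadrant.
Cheapest feasible corner: $2.52.

$2.52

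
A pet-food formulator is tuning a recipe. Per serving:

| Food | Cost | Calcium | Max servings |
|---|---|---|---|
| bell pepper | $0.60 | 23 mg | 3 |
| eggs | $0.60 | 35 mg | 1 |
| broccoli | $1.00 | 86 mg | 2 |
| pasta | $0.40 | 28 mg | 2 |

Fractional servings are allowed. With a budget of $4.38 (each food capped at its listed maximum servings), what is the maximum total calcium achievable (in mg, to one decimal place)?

300.6 mg

Calcium per dollar: broccoli 86, pasta 70, eggs 58.33, bell pepper 38.33.
Take 2 servings of broccoli: spends $2.00, +172.0 mg calcium (running total 172.0 mg).
Take 2 servings of pasta: spends $0.80, +56.0 mg calcium (running total 228.0 mg).
Take 1 serving of eggs: spends $0.60, +35.0 mg calcium (running total 263.0 mg).
Take 1.633 servings of bell pepper: spends $0.98, +37.6 mg calcium (running total 300.6 mg).
Greedy by best ratio exhausts the cost allowance optimally: 300.6 mg.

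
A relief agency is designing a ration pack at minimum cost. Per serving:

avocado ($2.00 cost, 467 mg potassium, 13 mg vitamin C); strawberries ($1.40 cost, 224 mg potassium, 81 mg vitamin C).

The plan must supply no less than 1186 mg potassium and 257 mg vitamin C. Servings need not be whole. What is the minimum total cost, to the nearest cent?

$6.40

Check every corner: each single food scaled to meet both minima, and each pair solved so both constraints bind.
avocado only: max(1186/467, 257/13) = 19.77 servings → $39.54.
strawberries only: max(1186/224, 257/81) = 5.295 servings → $7.41.
avocado + strawberries with both tight: 1.103 servings and 2.996 servings → $6.40.
So the least-cost plan costs $6.40.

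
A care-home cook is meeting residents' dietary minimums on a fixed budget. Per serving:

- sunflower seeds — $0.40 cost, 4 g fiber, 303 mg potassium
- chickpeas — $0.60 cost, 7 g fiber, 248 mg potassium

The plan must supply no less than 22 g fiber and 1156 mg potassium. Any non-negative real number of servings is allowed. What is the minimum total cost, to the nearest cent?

Two binding constraints pin down two serving amounts, so the optimal mix uses at most two foods. The candidates are each food alone (scaled to the tighter of fiber/potassium) and each pair with both constraints tight.
sunflower seeds only: max(22/4, 1156/303) = 5.5 servings → $2.20.
chickpeas only: max(22/7, 1156/248) = 4.661 servings → $2.80.
sunflower seeds + chickpeas with both tight: 2.335 servings and 1.809 servings → $2.02.
Cheapest feasible corner: $2.02.

$2.02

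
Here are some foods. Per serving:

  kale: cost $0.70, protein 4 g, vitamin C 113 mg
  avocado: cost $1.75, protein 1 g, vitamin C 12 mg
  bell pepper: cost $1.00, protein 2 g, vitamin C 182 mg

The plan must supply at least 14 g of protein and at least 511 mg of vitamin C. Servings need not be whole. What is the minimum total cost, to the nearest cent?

kale only: max(14/4, 511/113) = 4.522 servings → $3.17.
avocado only: max(14/1, 511/12) = 42.58 servings → $74.52.
bell pepper only: max(14/2, 511/182) = 7 servings → $7.00.
kale + avocado: intersection lies outside the first quadrant.
kale + bell pepper with both tight: 3.04 servings and 0.9203 servings → $3.05.
avocado + bell pepper with both tight: 9.658 servings and 2.171 servings → $19.07.
Cheapest feasible corner: $3.05.

$3.05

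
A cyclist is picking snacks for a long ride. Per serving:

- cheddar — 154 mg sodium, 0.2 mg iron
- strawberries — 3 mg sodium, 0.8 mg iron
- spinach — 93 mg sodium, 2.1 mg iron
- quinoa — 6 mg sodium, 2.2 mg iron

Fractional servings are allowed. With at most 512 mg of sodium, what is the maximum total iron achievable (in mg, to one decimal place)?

187.7 mg

Iron per mg sodium: quinoa 0.3667, strawberries 0.2667, spinach 0.02258, cheddar 0.001299.
With no serving limits, spend the whole sodium allowance on quinoa: 512 mg / 6 mg × 2.2 mg = 187.7 mg.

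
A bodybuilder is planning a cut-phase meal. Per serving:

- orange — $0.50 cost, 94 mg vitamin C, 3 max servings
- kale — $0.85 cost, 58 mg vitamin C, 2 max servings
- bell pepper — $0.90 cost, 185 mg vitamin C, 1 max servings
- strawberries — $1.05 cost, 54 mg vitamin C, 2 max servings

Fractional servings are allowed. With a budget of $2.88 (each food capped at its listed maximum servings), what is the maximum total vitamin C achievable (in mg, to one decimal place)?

499.8 mg

Vitamin C per dollar: bell pepper 205.6, orange 188, kale 68.24, strawberries 51.43.
Take 1 serving of bell pepper: spends $0.90, +185.0 mg vitamin C (running total 185.0 mg).
Take 3 servings of orange: spends $1.50, +282.0 mg vitamin C (running total 467.0 mg).
Take 0.5647 servings of kale: spends $0.48, +32.8 mg vitamin C (running total 499.8 mg).
Greedy by best ratio exhausts the cost allowance optimally: 499.8 mg.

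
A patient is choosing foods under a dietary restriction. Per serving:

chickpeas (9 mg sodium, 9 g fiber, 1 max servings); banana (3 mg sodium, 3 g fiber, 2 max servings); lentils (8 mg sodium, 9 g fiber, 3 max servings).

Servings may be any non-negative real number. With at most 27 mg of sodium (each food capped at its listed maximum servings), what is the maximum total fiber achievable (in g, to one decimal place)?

30.0 g

Fiber per mg sodium: lentils 1.125, chickpeas 1, banana 1.
Take 3 servings of lentils: uses 24 mg sodium, +27.0 g fiber (running total 27.0 g).
Take 0.3333 servings of chickpeas: uses 3 mg sodium, +3.0 g fiber (running total 30.0 g).
Filling greedily by fiber-per-mg sodium is optimal for one linear limit, giving 30.0 g.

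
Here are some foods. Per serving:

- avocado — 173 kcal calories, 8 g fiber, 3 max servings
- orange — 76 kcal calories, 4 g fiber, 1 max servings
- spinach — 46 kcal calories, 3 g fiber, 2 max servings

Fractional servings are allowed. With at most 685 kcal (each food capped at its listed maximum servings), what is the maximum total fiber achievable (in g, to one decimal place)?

33.9 g

Fiber per kcal: spinach 0.06522, orange 0.05263, avocado 0.04624.
Take 2 servings of spinach: uses 92 kcal, +6.0 g fiber (running total 6.0 g).
Take 1 serving of orange: uses 76 kcal, +4.0 g fiber (running total 10.0 g).
Take 2.988 servings of avocado: uses 517 kcal, +23.9 g fiber (running total 33.9 g).
Filling greedily by fiber-per-kcal is optimal for one linear limit, giving 33.9 g.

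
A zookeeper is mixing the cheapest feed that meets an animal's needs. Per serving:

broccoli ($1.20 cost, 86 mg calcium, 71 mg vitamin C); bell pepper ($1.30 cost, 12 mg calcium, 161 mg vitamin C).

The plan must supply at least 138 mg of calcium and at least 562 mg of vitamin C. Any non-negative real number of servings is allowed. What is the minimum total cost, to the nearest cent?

For a min-cost LP with two ≥-constraints, a basic feasible solution has at most two positive variables.
broccoli only: max(138/86, 562/71) = 7.915 servings → $9.50.
bell pepper only: max(138/12, 562/161) = 11.5 servings → $14.95.
broccoli + bell pepper with both tight: 1.191 servings and 2.966 servings → $5.28.
The minimum over all feasible corners is $5.28.

$5.28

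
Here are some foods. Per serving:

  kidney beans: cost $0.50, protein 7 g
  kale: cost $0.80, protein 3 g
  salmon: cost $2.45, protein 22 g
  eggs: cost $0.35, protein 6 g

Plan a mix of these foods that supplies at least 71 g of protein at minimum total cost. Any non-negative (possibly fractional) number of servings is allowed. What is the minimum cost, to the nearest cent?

$4.14

Cost per g of protein: eggs $0.0583, kidney beans $0.0714, salmon $0.1114, kale $0.2667.
With no serving limits, use only eggs: 71 g / 6 g = 11.83 servings × $0.35 = $4.14.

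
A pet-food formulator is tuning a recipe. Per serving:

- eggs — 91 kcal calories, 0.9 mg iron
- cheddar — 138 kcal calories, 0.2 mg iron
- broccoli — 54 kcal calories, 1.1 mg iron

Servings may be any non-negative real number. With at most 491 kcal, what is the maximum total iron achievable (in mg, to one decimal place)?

Iron per kcal: broccoli 0.02037, eggs 0.00989, cheddar 0.001449.
With no serving limits, spend the whole calories allowance on broccoli: 491 kcal / 54 kcal × 1.1 mg = 10.0 mg.

10.0 mg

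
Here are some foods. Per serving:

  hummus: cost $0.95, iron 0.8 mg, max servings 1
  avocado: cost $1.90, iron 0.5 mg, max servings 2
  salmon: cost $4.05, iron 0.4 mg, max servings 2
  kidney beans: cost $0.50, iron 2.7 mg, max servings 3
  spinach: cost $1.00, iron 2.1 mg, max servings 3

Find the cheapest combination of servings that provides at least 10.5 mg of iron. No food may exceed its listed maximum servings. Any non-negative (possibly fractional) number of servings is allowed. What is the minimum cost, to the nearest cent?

Cost per mg of iron: kidney beans $0.1852, spinach $0.4762, hummus $1.1875, avocado $3.8000, salmon $10.1250.
Take 3 servings of kidney beans: +8.1 mg iron for $1.50 (total $1.50, still need 2.4 mg).
Take 1.143 servings of spinach: +2.4 mg iron for $1.14 (total $2.64, still need 0.0 mg).
Filling from the cheapest source first is optimal under one linear minimum: $2.64.

$2.64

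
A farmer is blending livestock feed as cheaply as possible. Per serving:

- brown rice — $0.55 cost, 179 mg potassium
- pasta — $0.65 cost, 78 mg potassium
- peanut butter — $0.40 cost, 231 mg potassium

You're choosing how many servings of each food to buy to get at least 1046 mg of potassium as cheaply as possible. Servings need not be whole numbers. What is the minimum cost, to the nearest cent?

Cost per mg of potassium: peanut butter $0.0017, brown rice $0.0031, pasta $0.0083.
With no serving limits, use only peanut butter: 1046 mg / 231 mg = 4.528 servings × $0.40 = $1.81.

$1.81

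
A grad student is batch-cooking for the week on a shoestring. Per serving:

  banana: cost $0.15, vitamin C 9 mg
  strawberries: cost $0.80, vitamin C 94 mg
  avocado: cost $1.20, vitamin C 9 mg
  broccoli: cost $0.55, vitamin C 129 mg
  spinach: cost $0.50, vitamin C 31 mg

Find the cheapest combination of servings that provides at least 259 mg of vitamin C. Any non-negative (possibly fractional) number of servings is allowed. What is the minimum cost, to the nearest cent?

Cost per mg of vitamin C: broccoli $0.0043, strawberries $0.0085, spinach $0.0161, banana $0.0167, avocado $0.1333.
With no serving limits, use only broccoli: 259 mg / 129 mg = 2.008 servings × $0.55 = $1.10.

$1.10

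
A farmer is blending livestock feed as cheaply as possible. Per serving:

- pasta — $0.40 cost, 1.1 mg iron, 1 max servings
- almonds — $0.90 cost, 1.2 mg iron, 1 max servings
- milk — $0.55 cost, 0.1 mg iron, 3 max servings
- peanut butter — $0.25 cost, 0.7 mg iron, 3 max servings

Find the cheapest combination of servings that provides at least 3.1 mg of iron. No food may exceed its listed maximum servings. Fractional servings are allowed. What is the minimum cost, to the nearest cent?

Cost per mg of iron: peanut butter $0.3571, pasta $0.3636, almonds $0.7500, milk $5.5000.
Take 3 servings of peanut butter: +2.1 mg iron for $0.75 (total $0.75, still need 1.0 mg).
Take 0.9091 servings of pasta: +1.0 mg iron for $0.36 (total $1.11, still need 0.0 mg).
Filling from the cheapest source first is optimal under one linear minimum: $1.11.

$1.11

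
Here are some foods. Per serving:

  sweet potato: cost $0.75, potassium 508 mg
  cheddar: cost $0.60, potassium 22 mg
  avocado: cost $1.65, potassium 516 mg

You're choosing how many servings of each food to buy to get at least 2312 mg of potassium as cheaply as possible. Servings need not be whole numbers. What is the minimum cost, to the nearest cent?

Cost per mg of potassium: sweet potato $0.0015, avocado $0.0032, cheddar $0.0273.
With no serving limits, use only sweet potato: 2312 mg / 508 mg = 4.551 servings × $0.75 = $3.41.

$3.41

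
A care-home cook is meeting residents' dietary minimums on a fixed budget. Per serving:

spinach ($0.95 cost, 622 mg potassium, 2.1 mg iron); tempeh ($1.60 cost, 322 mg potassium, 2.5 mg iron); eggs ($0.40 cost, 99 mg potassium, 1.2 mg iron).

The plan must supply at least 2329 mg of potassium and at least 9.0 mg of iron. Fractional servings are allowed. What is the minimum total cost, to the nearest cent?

With two linear requirements the optimum uses one or two foods; enumerate the corners.
spinach only: max(2329/622, 9.0/2.1) = 4.286 servings → $4.07.
tempeh only: max(2329/322, 9.0/2.5) = 7.233 servings → $11.57.
eggs only: max(2329/99, 9.0/1.2) = 23.53 servings → $9.41.
spinach + tempeh with both tight: 3.328 servings and 0.8046 servings → $4.45.
spinach + eggs with both tight: 3.535 servings and 1.313 servings → $3.88.
tempeh + eggs: the both-tight solution has a negative serving — not a feasible corner.
The minimum over all feasible corners is $3.88.

$3.88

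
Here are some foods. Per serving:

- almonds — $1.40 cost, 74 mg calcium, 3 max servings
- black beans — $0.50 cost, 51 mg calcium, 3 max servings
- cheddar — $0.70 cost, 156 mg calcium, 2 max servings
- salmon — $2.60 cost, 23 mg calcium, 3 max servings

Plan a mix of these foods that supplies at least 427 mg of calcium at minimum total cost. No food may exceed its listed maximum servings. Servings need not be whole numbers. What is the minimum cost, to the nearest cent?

$2.53

Cost per mg of calcium: cheddar $0.0045, black beans $0.0098, almonds $0.0189, salmon $0.1130.
Take 2 servings of cheddar: +312.0 mg calcium for $1.40 (total $1.40, still need 115.0 mg).
Take 2.255 servings of black beans: +115.0 mg calcium for $1.13 (total $2.53, still need 0.0 mg).
Greedy by cheapest-per-mg is optimal for a single linear constraint, so the minimum cost is $2.53.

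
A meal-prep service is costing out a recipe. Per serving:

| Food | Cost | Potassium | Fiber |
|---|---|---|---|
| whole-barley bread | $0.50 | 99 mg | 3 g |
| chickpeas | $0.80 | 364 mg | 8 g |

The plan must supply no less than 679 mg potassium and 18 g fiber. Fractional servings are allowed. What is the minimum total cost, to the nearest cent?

whole-barley bread only: max(679/99, 18/3) = 6.859 servings → $3.43.
chickpeas only: max(679/364, 18/8) = 2.25 servings → $1.80.
whole-barley bread + chickpeas with both tight: 3.733 servings and 0.85 servings → $2.55.
Cheapest feasible corner: $1.80.

$1.80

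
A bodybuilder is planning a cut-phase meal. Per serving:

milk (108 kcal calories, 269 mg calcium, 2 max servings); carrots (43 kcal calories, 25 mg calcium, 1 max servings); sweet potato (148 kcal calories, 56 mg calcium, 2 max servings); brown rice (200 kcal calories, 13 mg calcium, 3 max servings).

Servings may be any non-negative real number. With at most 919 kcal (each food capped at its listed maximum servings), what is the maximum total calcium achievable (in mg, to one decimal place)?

Calcium per kcal: milk 2.491, carrots 0.5814, sweet potato 0.3784, brown rice 0.065.
Take 2 servings of milk: uses 216 kcal, +538.0 mg calcium (running total 538.0 mg).
Take 1 serving of carrots: uses 43 kcal, +25.0 mg calcium (running total 563.0 mg).
Take 2 servings of sweet potato: uses 296 kcal, +112.0 mg calcium (running total 675.0 mg).
Take 1.82 servings of brown rice: uses 364 kcal, +23.7 mg calcium (running total 698.7 mg).
Filling greedily by calcium-per-kcal is optimal for one linear limit, giving 698.7 mg.

698.7 mg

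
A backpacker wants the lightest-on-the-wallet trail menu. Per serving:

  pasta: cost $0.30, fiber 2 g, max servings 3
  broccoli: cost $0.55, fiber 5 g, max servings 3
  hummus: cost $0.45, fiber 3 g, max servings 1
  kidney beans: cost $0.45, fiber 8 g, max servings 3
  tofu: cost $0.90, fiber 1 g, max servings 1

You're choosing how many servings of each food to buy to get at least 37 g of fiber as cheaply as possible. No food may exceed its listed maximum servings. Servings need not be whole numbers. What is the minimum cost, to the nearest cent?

Cost per g of fiber: kidney beans $0.0563, broccoli $0.1100, pasta $0.1500, hummus $0.1500, tofu $0.9000.
Take 3 servings of kidney beans: +24.0 g fiber for $1.35 (total $1.35, still need 13.0 g).
Take 2.6 servings of broccoli: +13.0 g fiber for $1.43 (total $2.78, still need 0.0 g).
Filling from the cheapest source first is optimal under one linear minimum: $2.78.

$2.78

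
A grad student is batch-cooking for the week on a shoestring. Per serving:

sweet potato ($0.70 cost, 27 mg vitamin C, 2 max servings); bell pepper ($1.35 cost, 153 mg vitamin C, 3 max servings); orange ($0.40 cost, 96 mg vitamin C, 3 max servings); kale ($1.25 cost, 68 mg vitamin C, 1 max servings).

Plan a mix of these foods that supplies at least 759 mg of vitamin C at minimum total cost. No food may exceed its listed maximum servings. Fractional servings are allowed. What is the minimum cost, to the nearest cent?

Cost per mg of vitamin C: orange $0.0042, bell pepper $0.0088, kale $0.0184, sweet potato $0.0259.
Take 3 servings of orange: +288.0 mg vitamin C for $1.20 (total $1.20, still need 471.0 mg).
Take 3 servings of bell pepper: +459.0 mg vitamin C for $4.05 (total $5.25, still need 12.0 mg).
Take 0.1765 servings of kale: +12.0 mg vitamin C for $0.22 (total $5.47, still need 0.0 mg).
Greedy by cheapest-per-mg is optimal for a single linear constraint, so the minimum cost is $5.47.

$5.47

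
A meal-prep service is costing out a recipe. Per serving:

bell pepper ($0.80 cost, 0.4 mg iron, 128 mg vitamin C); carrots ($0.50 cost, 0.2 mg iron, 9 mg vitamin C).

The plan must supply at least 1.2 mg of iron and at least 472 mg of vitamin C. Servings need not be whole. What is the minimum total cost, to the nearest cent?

bell pepper only: max(1.2/0.4, 472/128) = 3.688 servings → $2.95.
carrots only: max(1.2/0.2, 472/9) = 52.44 servings → $26.22.
bell pepper + carrots with both targets exact would need a negative amount; discard.
So the least-cost plan costs $2.95.

$2.95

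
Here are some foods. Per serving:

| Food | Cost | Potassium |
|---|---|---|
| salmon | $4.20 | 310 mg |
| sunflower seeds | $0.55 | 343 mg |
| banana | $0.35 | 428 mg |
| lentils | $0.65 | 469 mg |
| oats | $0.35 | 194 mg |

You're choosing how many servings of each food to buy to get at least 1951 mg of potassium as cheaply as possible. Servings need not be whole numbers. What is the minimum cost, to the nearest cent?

$1.60

Cost per mg of potassium: banana $0.0008, lentils $0.0014, sunflower seeds $0.0016, oats $0.0018, salmon $0.0135.
With no serving limits, use only banana: 1951 mg / 428 mg = 4.558 servings × $0.35 = $1.60.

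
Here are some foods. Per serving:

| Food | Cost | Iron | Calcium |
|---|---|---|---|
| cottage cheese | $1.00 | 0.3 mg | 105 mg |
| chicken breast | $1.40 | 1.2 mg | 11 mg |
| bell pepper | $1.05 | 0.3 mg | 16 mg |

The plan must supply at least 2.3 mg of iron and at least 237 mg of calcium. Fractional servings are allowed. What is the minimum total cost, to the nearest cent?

An LP optimum is at a vertex; with two nutrient constraints at most two foods are used. Check each candidate.
cottage cheese only: max(2.3/0.3, 237/105) = 7.667 servings → $7.67.
chicken breast only: max(2.3/1.2, 237/11) = 21.55 servings → $30.16.
bell pepper only: max(2.3/0.3, 237/16) = 14.81 servings → $15.55.
cottage cheese + chicken breast with both tight: 2.112 servings and 1.389 servings → $4.06.
cottage cheese + bell pepper with both tight: 1.285 servings and 6.382 servings → $7.99.
chicken breast + bell pepper with both targets exact would need a negative amount; discard.
The minimum over all feasible corners is $4.06.

$4.06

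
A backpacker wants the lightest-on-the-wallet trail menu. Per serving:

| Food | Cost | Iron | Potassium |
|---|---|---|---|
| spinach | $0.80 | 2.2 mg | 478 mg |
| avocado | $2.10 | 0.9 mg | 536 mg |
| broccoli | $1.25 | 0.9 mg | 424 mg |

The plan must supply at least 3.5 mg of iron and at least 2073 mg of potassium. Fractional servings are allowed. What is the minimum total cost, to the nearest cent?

$3.47

spinach only: max(3.5/2.2, 2073/478) = 4.337 servings → $3.47.
avocado only: max(3.5/0.9, 2073/536) = 3.889 servings → $8.17.
broccoli only: max(3.5/0.9, 2073/424) = 4.889 servings → $6.11.
spinach + avocado with both tight: 0.01375 servings and 3.855 servings → $8.11.
spinach + broccoli: the both-tight solution has a negative serving — not a feasible corner.
avocado + broccoli with both tight: 3.787 servings and 0.1022 servings → $8.08.
The minimum over all feasible corners is $3.47.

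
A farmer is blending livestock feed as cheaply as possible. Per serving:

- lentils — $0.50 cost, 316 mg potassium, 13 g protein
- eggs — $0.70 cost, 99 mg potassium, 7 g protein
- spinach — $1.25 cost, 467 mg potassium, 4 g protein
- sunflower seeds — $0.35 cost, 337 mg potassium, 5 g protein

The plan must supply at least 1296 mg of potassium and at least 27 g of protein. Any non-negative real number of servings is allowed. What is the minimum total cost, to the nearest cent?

$1.51

lentils only: max(1296/316, 27/13) = 4.101 servings → $2.05.
eggs only: max(1296/99, 27/7) = 13.09 servings → $9.16.
spinach only: max(1296/467, 27/4) = 6.75 servings → $8.44.
sunflower seeds only: max(1296/337, 27/5) = 5.4 servings → $1.89.
lentils + eggs: intersection lies outside the first quadrant.
lentils + spinach with both tight: 1.545 servings and 1.73 servings → $2.93.
lentils + sunflower seeds with both tight: 0.935 servings and 2.969 servings → $1.51.
eggs + spinach with both tight: 2.584 servings and 2.227 servings → $4.59.
eggs + sunflower seeds with both tight: 1.405 servings and 3.433 servings → $2.19.
spinach + sunflower seeds: the both-tight solution has a negative serving — not a feasible corner.
So the least-cost plan costs $1.51.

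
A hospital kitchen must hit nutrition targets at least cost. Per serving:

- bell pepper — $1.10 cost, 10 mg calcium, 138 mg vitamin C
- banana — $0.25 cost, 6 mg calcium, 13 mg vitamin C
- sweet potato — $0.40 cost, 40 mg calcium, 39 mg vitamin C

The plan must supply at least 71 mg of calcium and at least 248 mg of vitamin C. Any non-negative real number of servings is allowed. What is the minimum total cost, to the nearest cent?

For a min-cost LP with two ≥-constraints, a basic feasible solution has at most two positive variables.
bell pepper only: max(71/10, 248/138) = 7.1 servings → $7.81.
banana only: max(71/6, 248/13) = 19.08 servings → $4.77.
sweet potato only: max(71/40, 248/39) = 6.359 servings → $2.54.
bell pepper + banana with both tight: 0.8095 servings and 10.48 servings → $3.51.
bell pepper + sweet potato with both tight: 1.394 servings and 1.427 servings → $2.10.
banana + sweet potato: the both-tight solution has a negative serving — not a feasible corner.
Cheapest feasible corner: $2.10.

$2.10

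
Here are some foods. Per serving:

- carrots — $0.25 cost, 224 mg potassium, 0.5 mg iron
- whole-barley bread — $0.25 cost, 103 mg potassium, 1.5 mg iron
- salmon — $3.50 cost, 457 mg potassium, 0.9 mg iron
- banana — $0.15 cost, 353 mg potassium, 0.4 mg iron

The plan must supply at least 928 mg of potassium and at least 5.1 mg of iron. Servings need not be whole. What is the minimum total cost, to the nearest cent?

With two linear requirements the optimum uses one or two foods; enumerate the corners.
carrots only: max(928/224, 5.1/0.5) = 10.2 servings → $2.55.
whole-barley bread only: max(928/103, 5.1/1.5) = 9.01 servings → $2.25.
salmon only: max(928/457, 5.1/0.9) = 5.667 servings → $19.83.
banana only: max(928/353, 5.1/0.4) = 12.75 servings → $1.91.
carrots + whole-barley bread with both tight: 3.046 servings and 2.385 servings → $1.36.
carrots + salmon: intersection lies outside the first quadrant.
carrots + banana with both targets exact would need a negative amount; discard.
whole-barley bread + salmon with both tight: 2.523 servings and 1.462 servings → $5.75.
whole-barley bread + banana with both tight: 2.927 servings and 1.775 servings → $1.00.
salmon + banana: the both-tight solution has a negative serving — not a feasible corner.
So the least-cost plan costs $1.00.

$1.00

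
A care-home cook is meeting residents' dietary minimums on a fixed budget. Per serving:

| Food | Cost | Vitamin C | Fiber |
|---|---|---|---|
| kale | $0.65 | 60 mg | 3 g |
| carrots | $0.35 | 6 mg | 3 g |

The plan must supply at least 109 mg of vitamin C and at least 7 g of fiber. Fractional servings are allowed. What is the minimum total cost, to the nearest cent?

The cheapest plan sits at a corner of the feasible region — with two constraints it uses at most two foods.
kale only: max(109/60, 7/3) = 2.333 servings → $1.52.
carrots only: max(109/6, 7/3) = 18.17 servings → $6.36.
kale + carrots with both tight: 1.759 servings and 0.5741 servings → $1.34.
So the least-cost plan costs $1.34.

$1.34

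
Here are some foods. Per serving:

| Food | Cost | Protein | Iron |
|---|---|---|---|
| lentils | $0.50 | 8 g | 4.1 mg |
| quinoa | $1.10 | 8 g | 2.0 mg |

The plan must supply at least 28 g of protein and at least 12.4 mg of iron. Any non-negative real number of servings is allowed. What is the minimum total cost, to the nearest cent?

lentils only: max(28/8, 12.4/4.1) = 3.5 servings → $1.75.
quinoa only: max(28/8, 12.4/2.0) = 6.2 servings → $6.82.
lentils + quinoa with both tight: 2.571 servings and 0.9286 servings → $2.31.
So the least-cost plan costs $1.75.

$1.75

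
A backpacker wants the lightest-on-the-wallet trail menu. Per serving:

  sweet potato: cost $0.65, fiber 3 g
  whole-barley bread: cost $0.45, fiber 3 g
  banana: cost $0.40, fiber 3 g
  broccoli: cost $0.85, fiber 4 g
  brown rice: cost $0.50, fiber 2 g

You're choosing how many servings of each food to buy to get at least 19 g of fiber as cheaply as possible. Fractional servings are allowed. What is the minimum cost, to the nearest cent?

$2.53

Cost per g of fiber: banana $0.1333, whole-barley bread $0.1500, broccoli $0.2125, sweet potato $0.2167, brown rice $0.2500.
With no serving limits, use only banana: 19 g / 3 g = 6.333 servings × $0.40 = $2.53.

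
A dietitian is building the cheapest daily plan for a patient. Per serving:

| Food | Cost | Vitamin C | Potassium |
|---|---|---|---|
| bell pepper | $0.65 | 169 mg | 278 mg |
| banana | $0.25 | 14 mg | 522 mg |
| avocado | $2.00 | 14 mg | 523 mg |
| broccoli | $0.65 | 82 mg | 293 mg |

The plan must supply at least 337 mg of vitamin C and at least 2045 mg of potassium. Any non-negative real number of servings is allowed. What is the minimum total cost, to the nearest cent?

$1.88

Check every corner: each single food scaled to meet both minima, and each pair solved so both constraints bind.
bell pepper only: max(337/169, 2045/278) = 7.356 servings → $4.78.
banana only: max(337/14, 2045/522) = 24.07 servings → $6.02.
avocado only: max(337/14, 2045/523) = 24.07 servings → $48.14.
broccoli only: max(337/82, 2045/293) = 6.98 servings → $4.54.
bell pepper + banana with both tight: 1.747 servings and 2.987 servings → $1.88.
bell pepper + avocado with both tight: 1.747 servings and 2.981 servings → $7.10.
bell pepper + broccoli: intersection lies outside the first quadrant.
banana + avocado with both targets exact would need a negative amount; discard.
banana + broccoli with both tight: 1.782 servings and 3.806 servings → $2.92.
avocado + broccoli with both tight: 1.778 servings and 3.806 servings → $6.03.
The minimum over all feasible corners is $1.88.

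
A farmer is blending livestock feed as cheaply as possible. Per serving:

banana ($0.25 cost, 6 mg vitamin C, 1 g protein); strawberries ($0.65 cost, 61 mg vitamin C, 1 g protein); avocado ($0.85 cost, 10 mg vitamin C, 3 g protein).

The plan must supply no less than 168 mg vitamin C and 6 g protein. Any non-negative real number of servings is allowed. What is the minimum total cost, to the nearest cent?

$2.46

Check every corner: each single food scaled to meet both minima, and each pair solved so both constraints bind.
banana only: max(168/6, 6/1) = 28 servings → $7.00.
strawberries only: max(168/61, 6/1) = 6 servings → $3.90.
avocado only: max(168/10, 6/3) = 16.8 servings → $14.28.
banana + strawberries with both tight: 3.6 servings and 2.4 servings → $2.46.
banana + avocado with both targets exact would need a negative amount; discard.
strawberries + avocado with both tight: 2.566 servings and 1.145 servings → $2.64.
The minimum over all feasible corners is $2.46.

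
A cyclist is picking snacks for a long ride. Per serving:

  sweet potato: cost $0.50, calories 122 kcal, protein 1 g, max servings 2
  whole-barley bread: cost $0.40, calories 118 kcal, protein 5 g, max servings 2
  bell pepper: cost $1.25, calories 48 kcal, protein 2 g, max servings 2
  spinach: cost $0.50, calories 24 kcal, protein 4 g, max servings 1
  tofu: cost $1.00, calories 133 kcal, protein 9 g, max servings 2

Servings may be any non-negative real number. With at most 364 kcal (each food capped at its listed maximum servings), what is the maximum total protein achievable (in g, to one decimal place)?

25.1 g

Protein per kcal: spinach 0.1667, tofu 0.06767, whole-barley bread 0.04237, bell pepper 0.04167, sweet potato 0.008197.
Take 1 serving of spinach: uses 24 kcal, +4.0 g protein (running total 4.0 g).
Take 2 servings of tofu: uses 266 kcal, +18.0 g protein (running total 22.0 g).
Take 0.6271 servings of whole-barley bread: uses 74 kcal, +3.1 g protein (running total 25.1 g).
Filling greedily by protein-per-kcal is optimal for one linear limit, giving 25.1 g.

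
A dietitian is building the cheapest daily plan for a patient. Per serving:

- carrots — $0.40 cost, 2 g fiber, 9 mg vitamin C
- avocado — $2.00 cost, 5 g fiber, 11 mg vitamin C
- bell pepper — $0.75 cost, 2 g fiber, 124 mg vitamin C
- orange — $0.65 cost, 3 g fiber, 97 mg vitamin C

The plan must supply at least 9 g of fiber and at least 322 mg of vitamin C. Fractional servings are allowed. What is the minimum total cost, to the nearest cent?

$2.12

For a min-cost LP with two ≥-constraints, a basic feasible solution has at most two positive variables.
carrots only: max(9/2, 322/9) = 35.78 servings → $14.31.
avocado only: max(9/5, 322/11) = 29.27 servings → $58.55.
bell pepper only: max(9/2, 322/124) = 4.5 servings → $3.38.
orange only: max(9/3, 322/97) = 3.32 servings → $2.16.
carrots + avocado: the both-tight solution has a negative serving — not a feasible corner.
carrots + bell pepper with both tight: 2.052 servings and 2.448 servings → $2.66.
carrots + orange: the both-tight solution has a negative serving — not a feasible corner.
avocado + bell pepper with both tight: 0.7893 servings and 2.527 servings → $3.47.
avocado + orange: the both-tight solution has a negative serving — not a feasible corner.
bell pepper + orange with both tight: 0.5225 servings and 2.652 servings → $2.12.
So the least-cost plan costs $2.12.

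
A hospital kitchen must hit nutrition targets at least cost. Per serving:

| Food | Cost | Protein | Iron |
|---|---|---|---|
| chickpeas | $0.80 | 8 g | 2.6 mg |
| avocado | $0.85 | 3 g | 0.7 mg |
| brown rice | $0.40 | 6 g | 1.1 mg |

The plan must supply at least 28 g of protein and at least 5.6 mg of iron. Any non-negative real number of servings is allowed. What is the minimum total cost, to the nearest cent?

Two binding constraints pin down two serving amounts, so the optimal mix uses at most two foods. The candidates are each food alone (scaled to the tighter of protein/iron) and each pair with both constraints tight.
chickpeas only: max(28/8, 5.6/2.6) = 3.5 servings → $2.80.
avocado only: max(28/3, 5.6/0.7) = 9.333 servings → $7.93.
brown rice only: max(28/6, 5.6/1.1) = 5.091 servings → $2.04.
chickpeas + avocado: intersection lies outside the first quadrant.
chickpeas + brown rice with both tight: 0.4118 servings and 4.118 servings → $1.98.
avocado + brown rice with both tight: 3.111 servings and 3.111 servings → $3.89.
The minimum over all feasible corners is $1.98.

$1.98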